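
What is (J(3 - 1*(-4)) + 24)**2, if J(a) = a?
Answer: 961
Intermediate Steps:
(J(3 - 1*(-4)) + 24)**2 = ((3 - 1*(-4)) + 24)**2 = ((3 + 4) + 24)**2 = (7 + 24)**2 = 31**2 = 961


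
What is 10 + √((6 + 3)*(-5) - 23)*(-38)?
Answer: 10 - 76*I*√17 ≈ 10.0 - 313.36*I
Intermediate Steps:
10 + √((6 + 3)*(-5) - 23)*(-38) = 10 + √(9*(-5) - 23)*(-38) = 10 + √(-45 - 23)*(-38) = 10 + √(-68)*(-38) = 10 + (2*I*√17)*(-38) = 10 - 76*I*√17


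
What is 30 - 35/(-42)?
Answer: 185/6 ≈ 30.833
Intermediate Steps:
30 - 35/(-42) = 30 - 35*(-1/42) = 30 + 5/6 = 185/6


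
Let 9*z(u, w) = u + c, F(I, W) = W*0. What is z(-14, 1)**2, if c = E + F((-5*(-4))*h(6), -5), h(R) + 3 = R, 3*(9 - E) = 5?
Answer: 400/729 ≈ 0.54870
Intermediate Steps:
E = 22/3 (E = 9 - 1/3*5 = 9 - 5/3 = 22/3 ≈ 7.3333)
h(R) = -3 + R
F(I, W) = 0
c = 22/3 (c = 22/3 + 0 = 22/3 ≈ 7.3333)
z(u, w) = 22/27 + u/9 (z(u, w) = (u + 22/3)/9 = (22/3 + u)/9 = 22/27 + u/9)
z(-14, 1)**2 = (22/27 + (1/9)*(-14))**2 = (22/27 - 14/9)**2 = (-20/27)**2 = 400/729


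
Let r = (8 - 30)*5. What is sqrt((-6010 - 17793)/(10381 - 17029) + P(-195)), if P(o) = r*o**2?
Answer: I*sqrt(46215064803414)/3324 ≈ 2045.2*I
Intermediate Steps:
r = -110 (r = -22*5 = -110)
P(o) = -110*o**2
sqrt((-6010 - 17793)/(10381 - 17029) + P(-195)) = sqrt((-6010 - 17793)/(10381 - 17029) - 110*(-195)**2) = sqrt(-23803/(-6648) - 110*38025) = sqrt(-23803*(-1/6648) - 4182750) = sqrt(23803/6648 - 4182750) = sqrt(-27806898197/6648) = I*sqrt(46215064803414)/3324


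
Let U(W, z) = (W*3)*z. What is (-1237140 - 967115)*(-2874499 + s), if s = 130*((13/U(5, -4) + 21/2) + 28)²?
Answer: 425962986933473/72 ≈ 5.9161e+12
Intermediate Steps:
U(W, z) = 3*W*z (U(W, z) = (3*W)*z = 3*W*z)
s = 68590717/360 (s = 130*((13/((3*5*(-4))) + 21/2) + 28)² = 130*((13/(-60) + 21*(½)) + 28)² = 130*((13*(-1/60) + 21/2) + 28)² = 130*((-13/60 + 21/2) + 28)² = 130*(617/60 + 28)² = 130*(2297/60)² = 130*(5276209/3600) = 68590717/360 ≈ 1.9053e+5)
(-1237140 - 967115)*(-2874499 + s) = (-1237140 - 967115)*(-2874499 + 68590717/360) = -2204255*(-966228923/360) = 425962986933473/72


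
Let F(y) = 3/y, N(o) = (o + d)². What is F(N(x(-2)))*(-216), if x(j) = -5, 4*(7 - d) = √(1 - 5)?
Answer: -2592/(4 - I)² ≈ -134.53 - 71.751*I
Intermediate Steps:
d = 7 - I/2 (d = 7 - √(1 - 5)/4 = 7 - I/2 ≈ 7.0 - 0.5*I)
N(o) = (7 + o - I/2)² (N(o) = (o + (7 - I/2))² = (7 + o - I/2)²)
F(N(x(-2)))*(-216) = (3/(((14 - I + 2*(-5))²/4)))*(-216) = (3/(((14 - I - 10)²/4)))*(-216) = (3/(((4 - I)²/4)))*(-216) = (3*(4/(4 - I)²))*(-216) = (12/(4 - I)²)*(-216) = -2592/(4 - I)²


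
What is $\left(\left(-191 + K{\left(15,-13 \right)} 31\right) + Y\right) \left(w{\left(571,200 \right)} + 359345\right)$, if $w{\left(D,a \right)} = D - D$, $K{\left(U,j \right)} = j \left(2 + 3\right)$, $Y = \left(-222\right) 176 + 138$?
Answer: $-14783453300$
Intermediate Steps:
$Y = -38934$ ($Y = -39072 + 138 = -38934$)
$K{\left(U,j \right)} = 5 j$ ($K{\left(U,j \right)} = j 5 = 5 j$)
$w{\left(D,a \right)} = 0$
$\left(\left(-191 + K{\left(15,-13 \right)} 31\right) + Y\right) \left(w{\left(571,200 \right)} + 359345\right) = \left(\left(-191 + 5 \left(-13\right) 31\right) - 38934\right) \left(0 + 359345\right) = \left(\left(-191 - 2015\right) - 38934\right) 359345 = \left(-2206 - 38934\right) 359345 = \left(-41140\right) 359345 = -14783453300$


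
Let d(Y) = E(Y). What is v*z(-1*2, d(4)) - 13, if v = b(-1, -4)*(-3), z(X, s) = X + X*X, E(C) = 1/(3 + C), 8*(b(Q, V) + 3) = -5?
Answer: 35/4 ≈ 8.7500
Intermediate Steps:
b(Q, V) = -29/8 (b(Q, V) = -3 + (1/8)*(-5) = -3 - 5/8 = -29/8)
d(Y) = 1/(3 + Y)
z(X, s) = X + X**2
v = 87/8 (v = -29/8*(-3) = 87/8 ≈ 10.875)
v*z(-1*2, d(4)) - 13 = 87*((-1*2)*(1 - 1*2))/8 - 13 = 87*(-2*(1 - 2))/8 - 13 = 87*(-2*(-1))/8 - 13 = (87/8)*2 - 13 = 87/4 - 13 = 35/4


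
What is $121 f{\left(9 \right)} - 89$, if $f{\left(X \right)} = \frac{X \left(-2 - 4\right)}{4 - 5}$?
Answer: $6445$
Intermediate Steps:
$f{\left(X \right)} = 6 X$ ($f{\left(X \right)} = \frac{X \left(-6\right)}{-1} = - 6 X \left(-1\right) = 6 X$)
$121 f{\left(9 \right)} - 89 = 121 \cdot 6 \cdot 9 - 89 = 121 \cdot 54 - 89 = 6534 - 89 = 6445$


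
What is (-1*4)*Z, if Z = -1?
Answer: 4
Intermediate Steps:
(-1*4)*Z = -1*4*(-1) = -4*(-1) = 4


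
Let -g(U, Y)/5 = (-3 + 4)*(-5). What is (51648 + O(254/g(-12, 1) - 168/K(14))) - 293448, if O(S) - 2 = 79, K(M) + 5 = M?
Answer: -241719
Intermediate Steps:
K(M) = -5 + M
g(U, Y) = 25 (g(U, Y) = -5*(-3 + 4)*(-5) = -5*(-5) = 25)
O(S) = 81 (O(S) = 2 + 79 = 81)
(51648 + O(254/g(-12, 1) - 168/K(14))) - 293448 = (51648 + 81) - 293448 = 51729 - 293448 = -241719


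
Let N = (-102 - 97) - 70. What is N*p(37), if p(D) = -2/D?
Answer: 538/37 ≈ 14.541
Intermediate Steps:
N = -269 (N = -199 - 70 = -269)
N*p(37) = -(-538)/37 = -269*(-2/37) = 538/37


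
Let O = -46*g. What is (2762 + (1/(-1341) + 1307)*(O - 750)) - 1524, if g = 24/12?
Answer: -1474101454/1341 ≈ -1.0993e+6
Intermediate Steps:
g = 2 (g = 24*(1/12) = 2)
O = -92 (O = -46*2 = -92)
(2762 + (1/(-1341) + 1307)*(O - 750)) - 1524 = (2762 + (1/(-1341) + 1307)*(-92 - 750)) - 1524 = (2762 + (-1/1341 + 1307)*(-842)) - 1524 = (2762 + (1752686/1341)*(-842)) - 1524 = (2762 - 1475761612/1341) - 1524 = -1472057770/1341 - 1524 = -1474101454/1341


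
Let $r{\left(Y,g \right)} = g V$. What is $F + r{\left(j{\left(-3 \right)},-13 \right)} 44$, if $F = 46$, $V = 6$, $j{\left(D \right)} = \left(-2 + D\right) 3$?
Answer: $-3386$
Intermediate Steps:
$j{\left(D \right)} = -6 + 3 D$
$r{\left(Y,g \right)} = 6 g$ ($r{\left(Y,g \right)} = g 6 = 6 g$)
$F + r{\left(j{\left(-3 \right)},-13 \right)} 44 = 46 + 6 \left(-13\right) 44 = 46 - 3432 = -3386$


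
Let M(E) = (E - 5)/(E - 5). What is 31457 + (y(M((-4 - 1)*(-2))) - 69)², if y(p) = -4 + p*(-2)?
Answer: 37082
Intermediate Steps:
M(E) = 1 (M(E) = (-5 + E)/(-5 + E) = 1)
y(p) = -4 - 2*p
31457 + (y(M((-4 - 1)*(-2))) - 69)² = 31457 + ((-4 - 2*1) - 69)² = 31457 + ((-4 - 2) - 69)² = 31457 + (-6 - 69)² = 31457 + (-75)² = 31457 + 5625 = 37082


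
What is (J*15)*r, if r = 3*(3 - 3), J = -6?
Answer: 0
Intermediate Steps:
r = 0 (r = 3*0 = 0)
(J*15)*r = -6*15*0 = -90*0 = 0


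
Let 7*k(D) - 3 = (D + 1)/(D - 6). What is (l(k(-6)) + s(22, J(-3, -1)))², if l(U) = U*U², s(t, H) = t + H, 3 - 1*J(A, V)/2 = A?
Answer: 408883057814449/351298031616 ≈ 1163.9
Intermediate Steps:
J(A, V) = 6 - 2*A
s(t, H) = H + t
k(D) = 3/7 + (1 + D)/(7*(-6 + D)) (k(D) = 3/7 + ((D + 1)/(D - 6))/7 = 3/7 + ((1 + D)/(-6 + D))/7 = 3/7 + (1 + D)/(7*(-6 + D)))
l(U) = U³
(l(k(-6)) + s(22, J(-3, -1)))² = (((-17 + 4*(-6))/(7*(-6 - 6)))³ + ((6 - 2*(-3)) + 22))² = (((⅐)*(-17 - 24)/(-12))³ + ((6 + 6) + 22))² = (((⅐)*(-1/12)*(-41))³ + (12 + 22))² = ((41/84)³ + 34)² = (68921/592704 + 34)² = (20220857/592704)² = 408883057814449/351298031616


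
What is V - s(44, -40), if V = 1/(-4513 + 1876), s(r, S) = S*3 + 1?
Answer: 313802/2637 ≈ 119.00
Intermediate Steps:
s(r, S) = 1 + 3*S (s(r, S) = 3*S + 1 = 1 + 3*S)
V = -1/2637 (V = 1/(-2637) = -1/2637 ≈ -0.00037922)
V - s(44, -40) = -1/2637 - (1 + 3*(-40)) = -1/2637 - (1 - 120) = -1/2637 - 1*(-119) = -1/2637 + 119 = 313802/2637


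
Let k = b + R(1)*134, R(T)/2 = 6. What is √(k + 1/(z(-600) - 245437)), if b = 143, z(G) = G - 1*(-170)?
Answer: 2*√26462242072893/245867 ≈ 41.845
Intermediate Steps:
z(G) = 170 + G (z(G) = G + 170 = 170 + G)
R(T) = 12 (R(T) = 2*6 = 12)
k = 1751 (k = 143 + 12*134 = 143 + 1608 = 1751)
√(k + 1/(z(-600) - 245437)) = √(1751 + 1/((170 - 600) - 245437)) = √(1751 + 1/(-430 - 245437)) = √(1751 + 1/(-245867)) = √(1751 - 1/245867) = √(430513116/245867) = 2*√26462242072893/245867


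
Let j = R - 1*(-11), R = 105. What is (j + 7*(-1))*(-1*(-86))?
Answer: 9374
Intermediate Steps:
j = 116 (j = 105 - 1*(-11) = 105 + 11 = 116)
(j + 7*(-1))*(-1*(-86)) = (116 + 7*(-1))*(-1*(-86)) = (116 - 7)*86 = 109*86 = 9374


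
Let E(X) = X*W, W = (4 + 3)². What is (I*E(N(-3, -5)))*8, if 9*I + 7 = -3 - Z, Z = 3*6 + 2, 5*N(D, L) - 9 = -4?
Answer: -3920/3 ≈ -1306.7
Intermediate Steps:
W = 49 (W = 7² = 49)
N(D, L) = 1 (N(D, L) = 9/5 + (⅕)*(-4) = 9/5 - ⅘ = 1)
Z = 20 (Z = 18 + 2 = 20)
E(X) = 49*X (E(X) = X*49 = 49*X)
I = -10/3 (I = -7/9 + (-3 - 1*20)/9 = -7/9 + (-3 - 20)/9 = -7/9 + (⅑)*(-23) = -7/9 - 23/9 = -10/3 ≈ -3.3333)
(I*E(N(-3, -5)))*8 = -490/3*8 = -3920/3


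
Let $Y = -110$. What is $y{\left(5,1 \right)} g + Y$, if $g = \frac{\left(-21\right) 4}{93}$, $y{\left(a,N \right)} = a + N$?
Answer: $- \frac{3578}{31} \approx -115.42$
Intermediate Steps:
$y{\left(a,N \right)} = N + a$
$g = - \frac{28}{31}$ ($g = \left(-84\right) \frac{1}{93} = - \frac{28}{31} \approx -0.90323$)
$y{\left(5,1 \right)} g + Y = \left(1 + 5\right) \left(- \frac{28}{31}\right) - 110 = 6 \left(- \frac{28}{31}\right) - 110 = - \frac{168}{31} - 110 = - \frac{3578}{31}$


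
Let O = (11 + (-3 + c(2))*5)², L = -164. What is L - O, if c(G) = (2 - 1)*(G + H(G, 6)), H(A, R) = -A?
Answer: -180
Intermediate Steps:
c(G) = 0 (c(G) = (2 - 1)*(G - G) = 1*0 = 0)
O = 16 (O = (11 + (-3 + 0)*5)² = (11 - 3*5)² = (11 - 15)² = (-4)² = 16)
L - O = -164 - 1*16 = -164 - 16 = -180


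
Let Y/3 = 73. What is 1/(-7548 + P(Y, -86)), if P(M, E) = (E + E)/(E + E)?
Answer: -1/7547 ≈ -0.00013250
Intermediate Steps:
Y = 219 (Y = 3*73 = 219)
P(M, E) = 1 (P(M, E) = (2*E)/((2*E)) = (2*E)*(1/(2*E)) = 1)
1/(-7548 + P(Y, -86)) = 1/(-7548 + 1) = 1/(-7547) = -1/7547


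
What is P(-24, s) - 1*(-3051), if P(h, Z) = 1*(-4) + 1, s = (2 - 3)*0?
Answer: 3048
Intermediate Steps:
s = 0 (s = -1*0 = 0)
P(h, Z) = -3 (P(h, Z) = -4 + 1 = -3)
P(-24, s) - 1*(-3051) = -3 - 1*(-3051) = -3 + 3051 = 3048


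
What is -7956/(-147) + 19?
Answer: 3583/49 ≈ 73.122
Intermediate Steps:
-7956/(-147) + 19 = -7956*(-1)/147 + 19 = -102*(-26/49) + 19 = 2652/49 + 19 = 3583/49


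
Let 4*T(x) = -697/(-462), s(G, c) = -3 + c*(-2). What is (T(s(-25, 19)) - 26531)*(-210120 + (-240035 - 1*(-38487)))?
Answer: 5045875499947/462 ≈ 1.0922e+10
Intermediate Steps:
s(G, c) = -3 - 2*c
T(x) = 697/1848 (T(x) = (-697/(-462))/4 = (-697*(-1/462))/4 = (¼)*(697/462) = 697/1848)
(T(s(-25, 19)) - 26531)*(-210120 + (-240035 - 1*(-38487))) = (697/1848 - 26531)*(-210120 + (-240035 - 1*(-38487))) = -49028591*(-210120 + (-240035 + 38487))/1848 = -49028591*(-210120 - 201548)/1848 = -49028591/1848*(-411668) = 5045875499947/462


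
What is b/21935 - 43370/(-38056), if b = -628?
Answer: 463710891/417379180 ≈ 1.1110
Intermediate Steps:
b/21935 - 43370/(-38056) = -628/21935 - 43370/(-38056) = -628*1/21935 - 43370*(-1/38056) = -628/21935 + 21685/19028 = 463710891/417379180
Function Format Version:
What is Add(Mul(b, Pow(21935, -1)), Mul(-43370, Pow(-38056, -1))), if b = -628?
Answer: Rational(463710891, 417379180) ≈ 1.1110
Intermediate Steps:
Add(Mul(b, Pow(21935, -1)), Mul(-43370, Pow(-38056, -1))) = Add(Mul(-628, Pow(21935, -1)), Mul(-43370, Pow(-38056, -1))) = Add(Mul(-628, Rational(1, 21935)), Mul(-43370, Rational(-1, 38056))) = Add(Rational(-628, 21935), Rational(21685, 19028)) = Rational(463710891, 417379180)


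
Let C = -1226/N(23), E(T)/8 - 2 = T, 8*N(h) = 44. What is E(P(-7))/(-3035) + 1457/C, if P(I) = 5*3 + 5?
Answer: -49073497/7441820 ≈ -6.5943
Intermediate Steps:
P(I) = 20 (P(I) = 15 + 5 = 20)
N(h) = 11/2 (N(h) = (⅛)*44 = 11/2)
E(T) = 16 + 8*T
C = -2452/11 (C = -1226/11/2 = -1226*2/11 = -2452/11 ≈ -222.91)
E(P(-7))/(-3035) + 1457/C = (16 + 8*20)/(-3035) + 1457/(-2452/11) = (16 + 160)*(-1/3035) + 1457*(-11/2452) = 176*(-1/3035) - 16027/2452 = -176/3035 - 16027/2452 = -49073497/7441820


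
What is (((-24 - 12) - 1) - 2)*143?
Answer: -5577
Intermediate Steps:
(((-24 - 12) - 1) - 2)*143 = ((-36 - 1) - 2)*143 = (-37 - 2)*143 = -39*143 = -5577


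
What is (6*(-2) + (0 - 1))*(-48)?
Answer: 624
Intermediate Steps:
(6*(-2) + (0 - 1))*(-48) = (-12 - 1)*(-48) = -13*(-48) = 624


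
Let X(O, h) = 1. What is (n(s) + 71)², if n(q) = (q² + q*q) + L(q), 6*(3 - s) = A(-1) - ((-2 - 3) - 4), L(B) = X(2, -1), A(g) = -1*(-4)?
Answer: 1745041/324 ≈ 5385.9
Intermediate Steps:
A(g) = 4
L(B) = 1
s = ⅚ (s = 3 - (4 - ((-2 - 3) - 4))/6 = 3 - (4 - (-5 - 4))/6 = 3 - (4 - 1*(-9))/6 = 3 - (4 + 9)/6 = 3 - ⅙*13 = 3 - 13/6 = ⅚ ≈ 0.83333)
n(q) = 1 + 2*q² (n(q) = (q² + q*q) + 1 = (q² + q²) + 1 = 2*q² + 1 = 1 + 2*q²)
(n(s) + 71)² = ((1 + 2*(⅚)²) + 71)² = ((1 + 2*(25/36)) + 71)² = ((1 + 25/18) + 71)² = (43/18 + 71)² = (1321/18)² = 1745041/324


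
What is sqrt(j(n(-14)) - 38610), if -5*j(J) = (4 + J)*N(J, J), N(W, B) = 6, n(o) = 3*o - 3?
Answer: 2*I*sqrt(241005)/5 ≈ 196.37*I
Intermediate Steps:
n(o) = -3 + 3*o
j(J) = -24/5 - 6*J/5 (j(J) = -(4 + J)*6/5 = -(24 + 6*J)/5 = -24/5 - 6*J/5)
sqrt(j(n(-14)) - 38610) = sqrt((-24/5 - 6*(-3 + 3*(-14))/5) - 38610) = sqrt((-24/5 - 6*(-3 - 42)/5) - 38610) = sqrt((-24/5 - 6/5*(-45)) - 38610) = sqrt((-24/5 + 54) - 38610) = sqrt(246/5 - 38610) = sqrt(-192804/5) = 2*I*sqrt(241005)/5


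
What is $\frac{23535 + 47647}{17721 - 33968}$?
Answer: $- \frac{71182}{16247} \approx -4.3812$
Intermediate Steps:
$\frac{23535 + 47647}{17721 - 33968} = \frac{71182}{-16247} = 71182 \left(- \frac{1}{16247}\right) = - \frac{71182}{16247}$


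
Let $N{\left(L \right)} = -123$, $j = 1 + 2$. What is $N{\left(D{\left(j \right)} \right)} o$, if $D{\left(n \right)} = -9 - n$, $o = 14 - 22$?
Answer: $984$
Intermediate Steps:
$j = 3$
$o = -8$ ($o = 14 - 22 = -8$)
$N{\left(D{\left(j \right)} \right)} o = \left(-123\right) \left(-8\right) = 984$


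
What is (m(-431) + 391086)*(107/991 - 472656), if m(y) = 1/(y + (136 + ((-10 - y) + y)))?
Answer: -55871564913964481/302255 ≈ -1.8485e+11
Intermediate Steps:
m(y) = 1/(126 + y) (m(y) = 1/(y + (136 - 10)) = 1/(y + 126) = 1/(126 + y))
(m(-431) + 391086)*(107/991 - 472656) = (1/(126 - 431) + 391086)*(107/991 - 472656) = (1/(-305) + 391086)*(107*(1/991) - 472656) = (-1/305 + 391086)*(107/991 - 472656) = (119281229/305)*(-468401989/991) = -55871564913964481/302255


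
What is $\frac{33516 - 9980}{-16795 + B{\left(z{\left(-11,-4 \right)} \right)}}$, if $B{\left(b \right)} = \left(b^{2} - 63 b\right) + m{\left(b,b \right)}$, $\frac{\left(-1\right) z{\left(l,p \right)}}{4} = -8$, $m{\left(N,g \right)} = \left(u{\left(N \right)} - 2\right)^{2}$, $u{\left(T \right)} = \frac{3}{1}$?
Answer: $- \frac{11768}{8893} \approx -1.3233$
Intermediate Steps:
$u{\left(T \right)} = 3$ ($u{\left(T \right)} = 3 \cdot 1 = 3$)
$m{\left(N,g \right)} = 1$ ($m{\left(N,g \right)} = \left(3 - 2\right)^{2} = 1^{2} = 1$)
$z{\left(l,p \right)} = 32$ ($z{\left(l,p \right)} = \left(-4\right) \left(-8\right) = 32$)
$B{\left(b \right)} = 1 + b^{2} - 63 b$ ($B{\left(b \right)} = \left(b^{2} - 63 b\right) + 1 = 1 + b^{2} - 63 b$)
$\frac{33516 - 9980}{-16795 + B{\left(z{\left(-11,-4 \right)} \right)}} = \frac{33516 - 9980}{-16795 + \left(1 + 32^{2} - 2016\right)} = \frac{23536}{-16795 + \left(1 + 1024 - 2016\right)} = \frac{23536}{-16795 - 991} = \frac{23536}{-17786} = 23536 \left(- \frac{1}{17786}\right) = - \frac{11768}{8893}$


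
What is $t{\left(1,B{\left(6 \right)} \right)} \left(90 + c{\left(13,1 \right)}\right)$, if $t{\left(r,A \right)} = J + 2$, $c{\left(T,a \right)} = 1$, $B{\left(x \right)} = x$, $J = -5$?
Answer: $-273$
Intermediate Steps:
$t{\left(r,A \right)} = -3$ ($t{\left(r,A \right)} = -5 + 2 = -3$)
$t{\left(1,B{\left(6 \right)} \right)} \left(90 + c{\left(13,1 \right)}\right) = - 3 \left(90 + 1\right) = \left(-3\right) 91 = -273$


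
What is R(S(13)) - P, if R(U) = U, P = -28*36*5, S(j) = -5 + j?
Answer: 5048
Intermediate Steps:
P = -5040 (P = -1008*5 = -5040)
R(S(13)) - P = (-5 + 13) - 1*(-5040) = 8 + 5040 = 5048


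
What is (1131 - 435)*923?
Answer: 642408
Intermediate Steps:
(1131 - 435)*923 = 696*923 = 642408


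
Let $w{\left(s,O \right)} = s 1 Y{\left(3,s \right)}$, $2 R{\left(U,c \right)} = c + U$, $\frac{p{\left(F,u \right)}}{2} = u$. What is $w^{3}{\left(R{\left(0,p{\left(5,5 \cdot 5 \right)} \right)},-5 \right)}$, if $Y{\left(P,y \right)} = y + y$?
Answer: $1953125000$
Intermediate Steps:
$p{\left(F,u \right)} = 2 u$
$Y{\left(P,y \right)} = 2 y$
$R{\left(U,c \right)} = \frac{U}{2} + \frac{c}{2}$ ($R{\left(U,c \right)} = \frac{c + U}{2} = \frac{U + c}{2} = \frac{U}{2} + \frac{c}{2}$)
$w{\left(s,O \right)} = 2 s^{2}$ ($w{\left(s,O \right)} = s 1 \cdot 2 s = s 2 s = 2 s^{2}$)
$w^{3}{\left(R{\left(0,p{\left(5,5 \cdot 5 \right)} \right)},-5 \right)} = \left(2 \left(\frac{1}{2} \cdot 0 + \frac{2 \cdot 5 \cdot 5}{2}\right)^{2}\right)^{3} = \left(2 \left(0 + \frac{2 \cdot 25}{2}\right)^{2}\right)^{3} = \left(2 \left(0 + \frac{1}{2} \cdot 50\right)^{2}\right)^{3} = \left(2 \left(0 + 25\right)^{2}\right)^{3} = \left(2 \cdot 25^{2}\right)^{3} = \left(2 \cdot 625\right)^{3} = 1250^{3} = 1953125000$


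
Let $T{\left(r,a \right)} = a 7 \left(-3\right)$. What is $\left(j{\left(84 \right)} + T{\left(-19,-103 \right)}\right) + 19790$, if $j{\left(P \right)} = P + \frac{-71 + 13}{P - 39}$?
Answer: $\frac{991607}{45} \approx 22036.0$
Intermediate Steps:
$T{\left(r,a \right)} = - 21 a$ ($T{\left(r,a \right)} = 7 a \left(-3\right) = - 21 a$)
$j{\left(P \right)} = P - \frac{58}{-39 + P}$
$\left(j{\left(84 \right)} + T{\left(-19,-103 \right)}\right) + 19790 = \left(\frac{-58 + 84^{2} - 3276}{-39 + 84} - -2163\right) + 19790 = \left(\frac{-58 + 7056 - 3276}{45} + 2163\right) + 19790 = \left(\frac{1}{45} \cdot 3722 + 2163\right) + 19790 = \left(\frac{3722}{45} + 2163\right) + 19790 = \frac{101057}{45} + 19790 = \frac{991607}{45}$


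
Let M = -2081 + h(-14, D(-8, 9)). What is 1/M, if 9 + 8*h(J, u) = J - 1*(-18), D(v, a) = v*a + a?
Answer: -8/16653 ≈ -0.00048039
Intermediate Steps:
D(v, a) = a + a*v (D(v, a) = a*v + a = a + a*v)
h(J, u) = 9/8 + J/8 (h(J, u) = -9/8 + (J - 1*(-18))/8 = -9/8 + (J + 18)/8 = -9/8 + (18 + J)/8 = -9/8 + (9/4 + J/8) = 9/8 + J/8)
M = -16653/8 (M = -2081 + (9/8 + (⅛)*(-14)) = -2081 + (9/8 - 7/4) = -2081 - 5/8 = -16653/8 ≈ -2081.6)
1/M = 1/(-16653/8) = -8/16653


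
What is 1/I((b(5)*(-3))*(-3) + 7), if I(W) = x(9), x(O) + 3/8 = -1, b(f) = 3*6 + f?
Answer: -8/11 ≈ -0.72727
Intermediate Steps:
b(f) = 18 + f
x(O) = -11/8 (x(O) = -3/8 - 1 = -11/8)
I(W) = -11/8
1/I((b(5)*(-3))*(-3) + 7) = 1/(-11/8) = -8/11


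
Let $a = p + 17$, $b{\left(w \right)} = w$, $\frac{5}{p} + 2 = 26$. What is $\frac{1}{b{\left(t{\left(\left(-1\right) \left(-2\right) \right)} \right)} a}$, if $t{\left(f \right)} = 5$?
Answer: $\frac{24}{2065} \approx 0.011622$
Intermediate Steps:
$p = \frac{5}{24}$ ($p = \frac{5}{-2 + 26} = \frac{5}{24} \approx 0.20833$)
$a = \frac{413}{24}$ ($a = \frac{5}{24} + 17 = \frac{413}{24} \approx 17.208$)
$\frac{1}{b{\left(t{\left(\left(-1\right) \left(-2\right) \right)} \right)} a} = \frac{1}{5 \cdot \frac{413}{24}} = \frac{1}{\frac{2065}{24}} = \frac{24}{2065}$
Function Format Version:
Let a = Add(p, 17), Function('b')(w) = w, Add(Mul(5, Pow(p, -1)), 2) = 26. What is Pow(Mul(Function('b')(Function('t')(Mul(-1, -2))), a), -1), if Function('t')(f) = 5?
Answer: Rational(24, 2065) ≈ 0.011622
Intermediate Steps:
p = Rational(5, 24) (p = Mul(5, Pow(Add(-2, 26), -1)) = Mul(5, Pow(24, -1)) = Mul(5, Rational(1, 24)) = Rational(5, 24) ≈ 0.20833)
a = Rational(413, 24) (a = Add(Rational(5, 24), 17) = Rational(413, 24) ≈ 17.208)
Pow(Mul(Function('b')(Function('t')(Mul(-1, -2))), a), -1) = Pow(Mul(5, Rational(413, 24)), -1) = Pow(Rational(2065, 24), -1) = Rational(24, 2065)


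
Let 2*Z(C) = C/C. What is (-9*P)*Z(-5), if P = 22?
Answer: -99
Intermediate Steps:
Z(C) = 1/2 (Z(C) = (C/C)/2 = (1/2)*1 = 1/2)
(-9*P)*Z(-5) = -9*22*(1/2) = -198*1/2 = -99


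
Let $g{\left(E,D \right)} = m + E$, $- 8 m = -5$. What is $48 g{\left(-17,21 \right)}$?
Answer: $-786$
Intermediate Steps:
$m = \frac{5}{8}$ ($m = \left(- \frac{1}{8}\right) \left(-5\right) = \frac{5}{8} \approx 0.625$)
$g{\left(E,D \right)} = \frac{5}{8} + E$
$48 g{\left(-17,21 \right)} = 48 \left(\frac{5}{8} - 17\right) = 48 \left(- \frac{131}{8}\right) = -786$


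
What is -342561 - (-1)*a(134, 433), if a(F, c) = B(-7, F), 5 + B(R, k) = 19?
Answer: -342547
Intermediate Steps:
B(R, k) = 14 (B(R, k) = -5 + 19 = 14)
a(F, c) = 14
-342561 - (-1)*a(134, 433) = -342561 - (-1)*14 = -342561 - 1*(-14) = -342561 + 14 = -342547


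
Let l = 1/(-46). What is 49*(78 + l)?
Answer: 175763/46 ≈ 3820.9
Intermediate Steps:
l = -1/46 ≈ -0.021739
49*(78 + l) = 49*(78 - 1/46) = 49*(3587/46) = 175763/46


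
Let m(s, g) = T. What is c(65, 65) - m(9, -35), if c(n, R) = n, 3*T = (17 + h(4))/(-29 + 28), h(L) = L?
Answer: 72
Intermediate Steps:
T = -7 (T = ((17 + 4)/(-29 + 28))/3 = (21/(-1))/3 = (21*(-1))/3 = (⅓)*(-21) = -7)
m(s, g) = -7
c(65, 65) - m(9, -35) = 65 - 1*(-7) = 65 + 7 = 72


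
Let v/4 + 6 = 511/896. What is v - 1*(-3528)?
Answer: 112201/32 ≈ 3506.3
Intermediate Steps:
v = -695/32 (v = -24 + 4*(511/896) = -24 + 4*(511*(1/896)) = -24 + 4*(73/128) = -24 + 73/32 = -695/32 ≈ -21.719)
v - 1*(-3528) = -695/32 - 1*(-3528) = -695/32 + 3528 = 112201/32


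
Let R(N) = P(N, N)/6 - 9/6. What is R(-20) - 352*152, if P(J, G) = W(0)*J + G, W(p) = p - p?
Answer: -321053/6 ≈ -53509.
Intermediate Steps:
W(p) = 0
P(J, G) = G (P(J, G) = 0*J + G = 0 + G = G)
R(N) = -3/2 + N/6 (R(N) = N/6 - 9/6 = N*(1/6) - 9*1/6 = N/6 - 3/2 = -3/2 + N/6)
R(-20) - 352*152 = (-3/2 + (1/6)*(-20)) - 352*152 = (-3/2 - 10/3) - 53504 = -29/6 - 53504 = -321053/6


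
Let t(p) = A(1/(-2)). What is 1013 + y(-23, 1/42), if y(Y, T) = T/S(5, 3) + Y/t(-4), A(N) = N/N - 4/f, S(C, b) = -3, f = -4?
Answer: 63094/63 ≈ 1001.5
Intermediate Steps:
A(N) = 2 (A(N) = N/N - 4/(-4) = 1 - 4*(-¼) = 1 + 1 = 2)
t(p) = 2
y(Y, T) = Y/2 - T/3 (y(Y, T) = T/(-3) + Y/2 = T*(-⅓) + Y*(½) = -T/3 + Y/2 = Y/2 - T/3)
1013 + y(-23, 1/42) = 1013 + ((½)*(-23) - ⅓/42) = 1013 + (-23/2 - ⅓*1/42) = 1013 + (-23/2 - 1/126) = 1013 - 725/63 = 63094/63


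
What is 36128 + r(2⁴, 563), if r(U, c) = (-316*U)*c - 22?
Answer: -2810422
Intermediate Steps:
r(U, c) = -22 - 316*U*c (r(U, c) = -316*U*c - 22 = -22 - 316*U*c)
36128 + r(2⁴, 563) = 36128 + (-22 - 316*2⁴*563) = 36128 + (-22 - 316*16*563) = 36128 + (-22 - 2846528) = 36128 - 2846550 = -2810422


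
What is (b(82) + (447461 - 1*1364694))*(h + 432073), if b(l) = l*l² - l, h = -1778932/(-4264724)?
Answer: -168580243839434862/1066181 ≈ -1.5812e+11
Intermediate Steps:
h = 444733/1066181 (h = -1778932*(-1/4264724) = 444733/1066181 ≈ 0.41713)
b(l) = l³ - l
(b(82) + (447461 - 1*1364694))*(h + 432073) = ((82³ - 1*82) + (447461 - 1*1364694))*(444733/1066181 + 432073) = ((551368 - 82) + (447461 - 1364694))*(460668467946/1066181) = (551286 - 917233)*(460668467946/1066181) = -365947*460668467946/1066181 = -168580243839434862/1066181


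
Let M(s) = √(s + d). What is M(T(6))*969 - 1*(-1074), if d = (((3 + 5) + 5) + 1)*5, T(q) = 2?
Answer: 1074 + 5814*√2 ≈ 9296.2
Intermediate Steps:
d = 70 (d = ((8 + 5) + 1)*5 = (13 + 1)*5 = 14*5 = 70)
M(s) = √(70 + s) (M(s) = √(s + 70) = √(70 + s))
M(T(6))*969 - 1*(-1074) = √(70 + 2)*969 - 1*(-1074) = √72*969 + 1074 = (6*√2)*969 + 1074 = 5814*√2 + 1074 = 1074 + 5814*√2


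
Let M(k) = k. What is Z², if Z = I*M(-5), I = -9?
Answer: 2025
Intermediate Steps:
Z = 45 (Z = -9*(-5) = 45)
Z² = 45² = 2025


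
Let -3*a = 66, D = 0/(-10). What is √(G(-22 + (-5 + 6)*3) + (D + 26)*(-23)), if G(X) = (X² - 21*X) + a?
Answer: 2*√35 ≈ 11.832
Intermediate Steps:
D = 0 (D = 0*(-⅒) = 0)
a = -22 (a = -⅓*66 = -22)
G(X) = -22 + X² - 21*X (G(X) = (X² - 21*X) - 22 = -22 + X² - 21*X)
√(G(-22 + (-5 + 6)*3) + (D + 26)*(-23)) = √((-22 + (-22 + (-5 + 6)*3)² - 21*(-22 + (-5 + 6)*3)) + (0 + 26)*(-23)) = √((-22 + (-22 + 1*3)² - 21*(-22 + 1*3)) + 26*(-23)) = √((-22 + (-22 + 3)² - 21*(-22 + 3)) - 598) = √((-22 + (-19)² - 21*(-19)) - 598) = √((-22 + 361 + 399) - 598) = √(738 - 598) = √140 = 2*√35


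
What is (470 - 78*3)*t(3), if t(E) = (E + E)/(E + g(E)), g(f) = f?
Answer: 236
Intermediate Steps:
t(E) = 1 (t(E) = (E + E)/(E + E) = (2*E)/((2*E)) = (2*E)*(1/(2*E)) = 1)
(470 - 78*3)*t(3) = (470 - 78*3)*1 = (470 - 234)*1 = 236*1 = 236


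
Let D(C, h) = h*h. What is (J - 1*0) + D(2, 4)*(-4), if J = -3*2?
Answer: -70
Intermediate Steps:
J = -6
D(C, h) = h**2
(J - 1*0) + D(2, 4)*(-4) = (-6 - 1*0) + 4**2*(-4) = (-6 + 0) + 16*(-4) = -6 - 64 = -70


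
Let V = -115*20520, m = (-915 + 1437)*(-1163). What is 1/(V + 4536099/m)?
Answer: -67454/159178453211 ≈ -4.2376e-7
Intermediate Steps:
m = -607086 (m = 522*(-1163) = -607086)
V = -2359800
1/(V + 4536099/m) = 1/(-2359800 + 4536099/(-607086)) = 1/(-2359800 + 4536099*(-1/607086)) = 1/(-2359800 - 504011/67454) = 1/(-159178453211/67454) = -67454/159178453211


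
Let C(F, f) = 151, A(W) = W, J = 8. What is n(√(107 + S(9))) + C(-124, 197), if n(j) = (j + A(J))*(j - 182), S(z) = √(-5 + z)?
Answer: -1196 - 174*√109 ≈ -3012.6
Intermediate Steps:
n(j) = (-182 + j)*(8 + j) (n(j) = (j + 8)*(j - 182) = (8 + j)*(-182 + j) = (-182 + j)*(8 + j))
n(√(107 + S(9))) + C(-124, 197) = (-1456 + (√(107 + √(-5 + 9)))² - 174*√(107 + √(-5 + 9))) + 151 = (-1456 + (√(107 + √4))² - 174*√(107 + √4)) + 151 = (-1456 + (√(107 + 2))² - 174*√(107 + 2)) + 151 = (-1456 + (√109)² - 174*√109) + 151 = (-1456 + 109 - 174*√109) + 151 = (-1347 - 174*√109) + 151 = -1196 - 174*√109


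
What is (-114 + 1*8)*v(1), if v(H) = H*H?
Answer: -106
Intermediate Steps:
v(H) = H²
(-114 + 1*8)*v(1) = (-114 + 1*8)*1² = (-114 + 8)*1 = -106*1 = -106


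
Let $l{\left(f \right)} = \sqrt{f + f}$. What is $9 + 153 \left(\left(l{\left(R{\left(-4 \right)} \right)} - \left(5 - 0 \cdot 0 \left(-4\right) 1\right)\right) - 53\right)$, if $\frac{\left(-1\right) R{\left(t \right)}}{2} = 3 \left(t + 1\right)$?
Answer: $-7947$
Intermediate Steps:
$R{\left(t \right)} = -6 - 6 t$ ($R{\left(t \right)} = - 2 \cdot 3 \left(t + 1\right) = - 2 \cdot 3 \left(1 + t\right) = - 2 \left(3 + 3 t\right) = -6 - 6 t$)
$l{\left(f \right)} = \sqrt{2} \sqrt{f}$ ($l{\left(f \right)} = \sqrt{2 f} = \sqrt{2} \sqrt{f}$)
$9 + 153 \left(\left(l{\left(R{\left(-4 \right)} \right)} - \left(5 - 0 \cdot 0 \left(-4\right) 1\right)\right) - 53\right) = 9 + 153 \left(\left(\sqrt{2} \sqrt{-6 - -24} - \left(5 - 0 \cdot 0 \left(-4\right) 1\right)\right) - 53\right) = 9 + 153 \left(\left(\sqrt{2} \sqrt{-6 + 24} - \left(5 - 0 \left(-4\right) 1\right)\right) - 53\right) = 9 + 153 \left(\left(\sqrt{2} \sqrt{18} + \left(0 \cdot 1 - 5\right)\right) - 53\right) = 9 + 153 \left(\left(\sqrt{2} \cdot 3 \sqrt{2} + \left(0 - 5\right)\right) - 53\right) = 9 + 153 \left(\left(6 - 5\right) - 53\right) = 9 + 153 \left(1 - 53\right) = 9 + 153 \left(-52\right) = 9 - 7956 = -7947$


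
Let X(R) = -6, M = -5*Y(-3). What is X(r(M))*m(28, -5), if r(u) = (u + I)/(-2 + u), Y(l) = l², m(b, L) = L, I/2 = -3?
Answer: 30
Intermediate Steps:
I = -6 (I = 2*(-3) = -6)
M = -45 (M = -5*(-3)² = -5*9 = -45)
r(u) = (-6 + u)/(-2 + u) (r(u) = (u - 6)/(-2 + u) = (-6 + u)/(-2 + u))
X(r(M))*m(28, -5) = -6*(-5) = 30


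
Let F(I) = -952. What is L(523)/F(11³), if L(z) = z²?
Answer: -273529/952 ≈ -287.32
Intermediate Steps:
L(523)/F(11³) = 523²/(-952) = 273529*(-1/952) = -273529/952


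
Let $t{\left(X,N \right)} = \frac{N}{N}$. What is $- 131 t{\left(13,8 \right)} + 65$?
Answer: $-66$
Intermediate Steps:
$t{\left(X,N \right)} = 1$
$- 131 t{\left(13,8 \right)} + 65 = \left(-131\right) 1 + 65 = -131 + 65 = -66$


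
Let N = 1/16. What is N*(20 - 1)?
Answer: 19/16 ≈ 1.1875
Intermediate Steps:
N = 1/16 ≈ 0.062500
N*(20 - 1) = (20 - 1)/16 = (1/16)*19 = 19/16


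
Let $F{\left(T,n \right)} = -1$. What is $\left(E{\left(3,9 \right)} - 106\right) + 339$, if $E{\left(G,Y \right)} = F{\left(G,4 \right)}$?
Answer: $232$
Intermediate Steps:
$E{\left(G,Y \right)} = -1$
$\left(E{\left(3,9 \right)} - 106\right) + 339 = \left(-1 - 106\right) + 339 = -107 + 339 = 232$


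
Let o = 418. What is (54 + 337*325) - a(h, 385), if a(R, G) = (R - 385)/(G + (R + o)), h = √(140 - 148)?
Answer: 23552903730/214939 - 792*I*√2/214939 ≈ 1.0958e+5 - 0.005211*I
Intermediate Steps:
h = 2*I*√2 (h = √(-8) = 2*I*√2 ≈ 2.8284*I)
a(R, G) = (-385 + R)/(418 + G + R) (a(R, G) = (R - 385)/(G + (R + 418)) = (-385 + R)/(G + (418 + R)) = (-385 + R)/(418 + G + R))
(54 + 337*325) - a(h, 385) = (54 + 337*325) - (-385 + 2*I*√2)/(418 + 385 + 2*I*√2) = (54 + 109525) - (-385 + 2*I*√2)/(803 + 2*I*√2) = 109579 - (-385 + 2*I*√2)/(803 + 2*I*√2)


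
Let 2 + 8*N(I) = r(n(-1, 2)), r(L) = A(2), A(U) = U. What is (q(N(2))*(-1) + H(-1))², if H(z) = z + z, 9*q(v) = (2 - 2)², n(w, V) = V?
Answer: 4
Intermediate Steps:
r(L) = 2
N(I) = 0 (N(I) = -¼ + (⅛)*2 = -¼ + ¼ = 0)
q(v) = 0 (q(v) = (2 - 2)²/9 = (⅑)*0² = (⅑)*0 = 0)
H(z) = 2*z
(q(N(2))*(-1) + H(-1))² = (0*(-1) + 2*(-1))² = (0 - 2)² = (-2)² = 4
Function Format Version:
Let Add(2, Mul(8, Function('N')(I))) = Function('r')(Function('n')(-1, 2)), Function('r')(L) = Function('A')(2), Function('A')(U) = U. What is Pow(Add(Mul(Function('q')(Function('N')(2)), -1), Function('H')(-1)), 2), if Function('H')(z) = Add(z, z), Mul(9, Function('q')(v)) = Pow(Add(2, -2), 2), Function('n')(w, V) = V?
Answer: 4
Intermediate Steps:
Function('r')(L) = 2
Function('N')(I) = 0 (Function('N')(I) = Add(Rational(-1, 4), Mul(Rational(1, 8), 2)) = Add(Rational(-1, 4), Rational(1, 4)) = 0)
Function('q')(v) = 0 (Function('q')(v) = Mul(Rational(1, 9), Pow(Add(2, -2), 2)) = Mul(Rational(1, 9), Pow(0, 2)) = Mul(Rational(1, 9), 0) = 0)
Function('H')(z) = Mul(2, z)
Pow(Add(Mul(Function('q')(Function('N')(2)), -1), Function('H')(-1)), 2) = Pow(Add(Mul(0, -1), Mul(2, -1)), 2) = Pow(Add(0, -2), 2) = Pow(-2, 2) = 4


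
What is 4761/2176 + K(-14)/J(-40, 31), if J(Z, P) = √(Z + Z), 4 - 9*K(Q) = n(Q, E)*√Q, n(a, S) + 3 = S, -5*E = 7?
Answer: 4761/2176 + 11*√70/450 - I*√5/45 ≈ 2.3925 - 0.04969*I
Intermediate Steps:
E = -7/5 (E = -⅕*7 = -7/5 ≈ -1.4000)
n(a, S) = -3 + S
K(Q) = 4/9 + 22*√Q/45 (K(Q) = 4/9 - (-3 - 7/5)*√Q/9 = 4/9 - (-22)*√Q/45 = 4/9 + 22*√Q/45)
J(Z, P) = √2*√Z (J(Z, P) = √(2*Z) = √2*√Z)
4761/2176 + K(-14)/J(-40, 31) = 4761/2176 + (4/9 + 22*√(-14)/45)/((√2*√(-40))) = 4761*(1/2176) + (4/9 + 22*(I*√14)/45)/((√2*(2*I*√10))) = 4761/2176 + (4/9 + 22*I*√14/45)/((4*I*√5)) = 4761/2176 + (4/9 + 22*I*√14/45)*(-I*√5/20) = 4761/2176 - I*√5*(4/9 + 22*I*√14/45)/20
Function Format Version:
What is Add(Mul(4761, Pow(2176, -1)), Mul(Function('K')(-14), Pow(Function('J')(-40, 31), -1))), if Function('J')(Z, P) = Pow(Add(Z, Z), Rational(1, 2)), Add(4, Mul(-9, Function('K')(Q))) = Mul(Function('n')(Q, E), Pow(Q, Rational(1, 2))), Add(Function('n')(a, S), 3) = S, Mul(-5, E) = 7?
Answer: Add(Rational(4761, 2176), Mul(Rational(11, 450), Pow(70, Rational(1, 2))), Mul(Rational(-1, 45), I, Pow(5, Rational(1, 2)))) ≈ Add(2.3925, Mul(-0.049690, I))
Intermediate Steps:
E = Rational(-7, 5) (E = Mul(Rational(-1, 5), 7) = Rational(-7, 5) ≈ -1.4000)
Function('n')(a, S) = Add(-3, S)
Function('K')(Q) = Add(Rational(4, 9), Mul(Rational(22, 45), Pow(Q, Rational(1, 2)))) (Function('K')(Q) = Add(Rational(4, 9), Mul(Rational(-1, 9), Mul(Add(-3, Rational(-7, 5)), Pow(Q, Rational(1, 2))))) = Add(Rational(4, 9), Mul(Rational(-1, 9), Mul(Rational(-22, 5), Pow(Q, Rational(1, 2))))) = Add(Rational(4, 9), Mul(Rational(22, 45), Pow(Q, Rational(1, 2)))))
Function('J')(Z, P) = Mul(Pow(2, Rational(1, 2)), Pow(Z, Rational(1, 2))) (Function('J')(Z, P) = Pow(Mul(2, Z), Rational(1, 2)) = Mul(Pow(2, Rational(1, 2)), Pow(Z, Rational(1, 2))))
Add(Mul(4761, Pow(2176, -1)), Mul(Function('K')(-14), Pow(Function('J')(-40, 31), -1))) = Add(Mul(4761, Pow(2176, -1)), Mul(Add(Rational(4, 9), Mul(Rational(22, 45), Pow(-14, Rational(1, 2)))), Pow(Mul(Pow(2, Rational(1, 2)), Pow(-40, Rational(1, 2))), -1))) = Add(Mul(4761, Rational(1, 2176)), Mul(Add(Rational(4, 9), Mul(Rational(22, 45), Mul(I, Pow(14, Rational(1, 2))))), Pow(Mul(Pow(2, Rational(1, 2)), Mul(2, I, Pow(10, Rational(1, 2)))), -1))) = Add(Rational(4761, 2176), Mul(Add(Rational(4, 9), Mul(Rational(22, 45), I, Pow(14, Rational(1, 2)))), Pow(Mul(4, I, Pow(5, Rational(1, 2))), -1))) = Add(Rational(4761, 2176), Mul(Add(Rational(4, 9), Mul(Rational(22, 45), I, Pow(14, Rational(1, 2)))), Mul(Rational(-1, 20), I, Pow(5, Rational(1, 2))))) = Add(Rational(4761, 2176), Mul(Rational(-1, 20), I, Pow(5, Rational(1, 2)), Add(Rational(4, 9), Mul(Rational(22, 45), I, Pow(14, Rational(1, 2))))))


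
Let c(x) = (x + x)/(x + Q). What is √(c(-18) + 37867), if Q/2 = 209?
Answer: √3786691/10 ≈ 194.59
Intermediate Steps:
Q = 418 (Q = 2*209 = 418)
c(x) = 2*x/(418 + x) (c(x) = (x + x)/(x + 418) = (2*x)/(418 + x) = 2*x/(418 + x))
√(c(-18) + 37867) = √(2*(-18)/(418 - 18) + 37867) = √(2*(-18)/400 + 37867) = √(2*(-18)*(1/400) + 37867) = √(-9/100 + 37867) = √(3786691/100) = √3786691/10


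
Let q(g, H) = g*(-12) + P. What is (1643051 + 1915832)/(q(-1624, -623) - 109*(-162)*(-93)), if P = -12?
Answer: -3558883/1622718 ≈ -2.1932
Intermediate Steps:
q(g, H) = -12 - 12*g (q(g, H) = g*(-12) - 12 = -12*g - 12 = -12 - 12*g)
(1643051 + 1915832)/(q(-1624, -623) - 109*(-162)*(-93)) = (1643051 + 1915832)/((-12 - 12*(-1624)) - 109*(-162)*(-93)) = 3558883/((-12 + 19488) + 17658*(-93)) = 3558883/(19476 - 1642194) = 3558883/(-1622718) = 3558883*(-1/1622718) = -3558883/1622718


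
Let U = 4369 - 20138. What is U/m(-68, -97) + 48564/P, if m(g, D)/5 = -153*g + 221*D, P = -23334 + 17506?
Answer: -646782832/80375405 ≈ -8.0470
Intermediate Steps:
U = -15769
P = -5828
m(g, D) = -765*g + 1105*D (m(g, D) = 5*(-153*g + 221*D) = -765*g + 1105*D)
U/m(-68, -97) + 48564/P = -15769/(-765*(-68) + 1105*(-97)) + 48564/(-5828) = -15769/(52020 - 107185) + 48564*(-1/5828) = -15769/(-55165) - 12141/1457 = -15769*(-1/55165) - 12141/1457 = 15769/55165 - 12141/1457 = -646782832/80375405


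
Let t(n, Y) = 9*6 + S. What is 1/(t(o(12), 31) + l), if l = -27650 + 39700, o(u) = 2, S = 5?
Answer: 1/12109 ≈ 8.2583e-5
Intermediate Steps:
t(n, Y) = 59 (t(n, Y) = 9*6 + 5 = 54 + 5 = 59)
l = 12050
1/(t(o(12), 31) + l) = 1/(59 + 12050) = 1/12109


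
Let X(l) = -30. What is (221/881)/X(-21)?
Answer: -221/26430 ≈ -0.0083617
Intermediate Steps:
(221/881)/X(-21) = (221/881)/(-30) = (221*(1/881))*(-1/30) = (221/881)*(-1/30) = -221/26430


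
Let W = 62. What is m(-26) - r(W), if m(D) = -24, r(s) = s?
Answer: -86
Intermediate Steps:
m(-26) - r(W) = -24 - 1*62 = -24 - 62 = -86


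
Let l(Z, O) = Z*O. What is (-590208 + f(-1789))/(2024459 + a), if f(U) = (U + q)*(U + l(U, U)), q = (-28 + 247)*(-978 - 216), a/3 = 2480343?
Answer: -210536689377/2366372 ≈ -88970.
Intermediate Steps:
a = 7441029 (a = 3*2480343 = 7441029)
l(Z, O) = O*Z
q = -261486 (q = 219*(-1194) = -261486)
f(U) = (-261486 + U)*(U + U²) (f(U) = (U - 261486)*(U + U*U) = (-261486 + U)*(U + U²))
(-590208 + f(-1789))/(2024459 + a) = (-590208 - 1789*(-261486 + (-1789)² - 261485*(-1789)))/(2024459 + 7441029) = (-590208 - 1789*(-261486 + 3200521 + 467796665))/9465488 = (-590208 - 1789*470735700)*(1/9465488) = (-590208 - 842146167300)*(1/9465488) = -842146757508*1/9465488 = -210536689377/2366372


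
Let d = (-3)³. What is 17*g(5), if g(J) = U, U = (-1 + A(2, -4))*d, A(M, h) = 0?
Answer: 459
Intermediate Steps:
d = -27
U = 27 (U = (-1 + 0)*(-27) = -1*(-27) = 27)
g(J) = 27
17*g(5) = 17*27 = 459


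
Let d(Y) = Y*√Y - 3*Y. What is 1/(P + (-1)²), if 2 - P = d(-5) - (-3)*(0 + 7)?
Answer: -33/1214 - 5*I*√5/1214 ≈ -0.027183 - 0.0092095*I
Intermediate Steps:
d(Y) = Y^(3/2) - 3*Y
P = -34 + 5*I*√5 (P = 2 - (((-5)^(3/2) - 3*(-5)) - (-3)*(0 + 7)) = 2 - ((-5*I*√5 + 15) - (-3)*7) = 2 - ((15 - 5*I*√5) - 1*(-21)) = 2 - ((15 - 5*I*√5) + 21) = 2 - (36 - 5*I*√5) = 2 + (-36 + 5*I*√5) = -34 + 5*I*√5 ≈ -34.0 + 11.18*I)
1/(P + (-1)²) = 1/((-34 + 5*I*√5) + (-1)²) = 1/((-34 + 5*I*√5) + 1) = 1/(-33 + 5*I*√5)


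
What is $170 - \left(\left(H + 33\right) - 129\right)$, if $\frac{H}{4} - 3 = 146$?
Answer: $-330$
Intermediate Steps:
$H = 596$ ($H = 12 + 4 \cdot 146 = 12 + 584 = 596$)
$170 - \left(\left(H + 33\right) - 129\right) = 170 - \left(\left(596 + 33\right) - 129\right) = 170 - \left(629 - 129\right) = 170 - 500 = -330$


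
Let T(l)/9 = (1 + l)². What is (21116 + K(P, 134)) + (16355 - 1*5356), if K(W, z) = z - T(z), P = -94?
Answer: -131776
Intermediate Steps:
T(l) = 9*(1 + l)²
K(W, z) = z - 9*(1 + z)²
(21116 + K(P, 134)) + (16355 - 1*5356) = (21116 + (134 - 9*(1 + 134)²)) + (16355 - 1*5356) = (21116 + (134 - 9*135²)) + (16355 - 5356) = (21116 + (134 - 9*18225)) + 10999 = (21116 + (134 - 164025)) + 10999 = (21116 - 163891) + 10999 = -142775 + 10999 = -131776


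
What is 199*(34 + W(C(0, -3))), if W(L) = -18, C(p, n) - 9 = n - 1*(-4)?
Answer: 3184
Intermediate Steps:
C(p, n) = 13 + n (C(p, n) = 9 + (n - 1*(-4)) = 9 + (n + 4) = 9 + (4 + n) = 13 + n)
199*(34 + W(C(0, -3))) = 199*(34 - 18) = 199*16 = 3184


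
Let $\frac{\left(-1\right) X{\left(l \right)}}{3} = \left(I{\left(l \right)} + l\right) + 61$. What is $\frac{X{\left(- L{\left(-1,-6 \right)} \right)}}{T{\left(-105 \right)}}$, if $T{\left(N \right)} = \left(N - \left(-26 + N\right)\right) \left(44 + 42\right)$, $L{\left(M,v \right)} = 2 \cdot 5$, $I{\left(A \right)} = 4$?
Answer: $- \frac{165}{2236} \approx -0.073792$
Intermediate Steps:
$L{\left(M,v \right)} = 10$
$T{\left(N \right)} = 2236$ ($T{\left(N \right)} = 26 \cdot 86 = 2236$)
$X{\left(l \right)} = -195 - 3 l$ ($X{\left(l \right)} = - 3 \left(\left(4 + l\right) + 61\right) = - 3 \left(65 + l\right) = -195 - 3 l$)
$\frac{X{\left(- L{\left(-1,-6 \right)} \right)}}{T{\left(-105 \right)}} = \frac{-195 - 3 \left(\left(-1\right) 10\right)}{2236} = \left(-195 - -30\right) \frac{1}{2236} = \left(-195 + 30\right) \frac{1}{2236} = \left(-165\right) \frac{1}{2236} = - \frac{165}{2236}$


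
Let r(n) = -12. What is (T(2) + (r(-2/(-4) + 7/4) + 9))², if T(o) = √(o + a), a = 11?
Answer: (-3 + √13)² ≈ 0.36669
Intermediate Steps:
T(o) = √(11 + o) (T(o) = √(o + 11) = √(11 + o))
(T(2) + (r(-2/(-4) + 7/4) + 9))² = (√(11 + 2) + (-12 + 9))² = (√13 - 3)² = (-3 + √13)²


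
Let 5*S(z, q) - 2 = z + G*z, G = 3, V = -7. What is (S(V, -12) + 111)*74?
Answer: 39146/5 ≈ 7829.2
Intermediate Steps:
S(z, q) = ⅖ + 4*z/5 (S(z, q) = ⅖ + (z + 3*z)/5 = ⅖ + (4*z)/5 = ⅖ + 4*z/5)
(S(V, -12) + 111)*74 = ((⅖ + (⅘)*(-7)) + 111)*74 = ((⅖ - 28/5) + 111)*74 = (-26/5 + 111)*74 = (529/5)*74 = 39146/5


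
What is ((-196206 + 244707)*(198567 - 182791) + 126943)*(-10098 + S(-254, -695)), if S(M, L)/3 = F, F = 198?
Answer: -7273208945376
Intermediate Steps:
S(M, L) = 594 (S(M, L) = 3*198 = 594)
((-196206 + 244707)*(198567 - 182791) + 126943)*(-10098 + S(-254, -695)) = ((-196206 + 244707)*(198567 - 182791) + 126943)*(-10098 + 594) = (48501*15776 + 126943)*(-9504) = (765151776 + 126943)*(-9504) = 765278719*(-9504) = -7273208945376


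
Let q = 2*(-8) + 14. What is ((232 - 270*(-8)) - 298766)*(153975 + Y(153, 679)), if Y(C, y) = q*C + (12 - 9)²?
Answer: -45546163572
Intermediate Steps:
q = -2 (q = -16 + 14 = -2)
Y(C, y) = 9 - 2*C (Y(C, y) = -2*C + (12 - 9)² = -2*C + 3² = -2*C + 9 = 9 - 2*C)
((232 - 270*(-8)) - 298766)*(153975 + Y(153, 679)) = ((232 - 270*(-8)) - 298766)*(153975 + (9 - 2*153)) = ((232 + 2160) - 298766)*(153975 + (9 - 306)) = (2392 - 298766)*(153975 - 297) = -296374*153678 = -45546163572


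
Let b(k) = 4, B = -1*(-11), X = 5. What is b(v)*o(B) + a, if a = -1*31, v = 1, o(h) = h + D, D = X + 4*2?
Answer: 65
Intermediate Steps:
D = 13 (D = 5 + 4*2 = 5 + 8 = 13)
B = 11
o(h) = 13 + h (o(h) = h + 13 = 13 + h)
a = -31
b(v)*o(B) + a = 4*(13 + 11) - 31 = 4*24 - 31 = 96 - 31 = 65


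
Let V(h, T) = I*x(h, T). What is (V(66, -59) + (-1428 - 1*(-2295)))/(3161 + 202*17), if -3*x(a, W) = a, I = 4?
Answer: 779/6595 ≈ 0.11812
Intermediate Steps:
x(a, W) = -a/3
V(h, T) = -4*h/3 (V(h, T) = 4*(-h/3) = -4*h/3)
(V(66, -59) + (-1428 - 1*(-2295)))/(3161 + 202*17) = (-4/3*66 + (-1428 - 1*(-2295)))/(3161 + 202*17) = (-88 + (-1428 + 2295))/(3161 + 3434) = (-88 + 867)/6595 = 779*(1/6595) = 779/6595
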